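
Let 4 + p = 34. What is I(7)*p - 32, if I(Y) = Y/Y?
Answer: -2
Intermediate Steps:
I(Y) = 1
p = 30 (p = -4 + 34 = 30)
I(7)*p - 32 = 1*30 - 32 = 30 - 32 = -2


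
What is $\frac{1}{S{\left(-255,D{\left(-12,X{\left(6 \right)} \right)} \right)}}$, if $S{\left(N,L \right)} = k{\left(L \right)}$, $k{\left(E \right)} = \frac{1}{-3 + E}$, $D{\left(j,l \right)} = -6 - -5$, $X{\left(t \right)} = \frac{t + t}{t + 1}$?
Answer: $-4$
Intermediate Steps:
$X{\left(t \right)} = \frac{2 t}{1 + t}$
$D{\left(j,l \right)} = -1$ ($D{\left(j,l \right)} = -6 + 5 = -1$)
$S{\left(N,L \right)} = \frac{1}{-3 + L}$
$\frac{1}{S{\left(-255,D{\left(-12,X{\left(6 \right)} \right)} \right)}} = \frac{1}{\frac{1}{-3 - 1}} = \frac{1}{\frac{1}{-4}} = \frac{1}{- \frac{1}{4}} = -4$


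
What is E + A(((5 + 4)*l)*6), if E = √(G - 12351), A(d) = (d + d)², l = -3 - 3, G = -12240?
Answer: 419904 + I*√24591 ≈ 4.199e+5 + 156.82*I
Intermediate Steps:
l = -6
A(d) = 4*d² (A(d) = (2*d)² = 4*d²)
E = I*√24591 (E = √(-12240 - 12351) = √(-24591) = I*√24591 ≈ 156.82*I)
E + A(((5 + 4)*l)*6) = I*√24591 + 4*(((5 + 4)*(-6))*6)² = I*√24591 + 4*((9*(-6))*6)² = I*√24591 + 4*(-54*6)² = I*√24591 + 4*(-324)² = I*√24591 + 4*104976 = I*√24591 + 419904 = 419904 + I*√24591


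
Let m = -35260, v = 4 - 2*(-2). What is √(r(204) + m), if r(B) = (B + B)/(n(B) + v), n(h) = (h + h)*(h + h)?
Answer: I*√15268089538801/20809 ≈ 187.78*I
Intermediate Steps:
n(h) = 4*h² (n(h) = (2*h)*(2*h) = 4*h²)
v = 8 (v = 4 + 4 = 8)
r(B) = 2*B/(8 + 4*B²) (r(B) = (B + B)/(4*B² + 8) = (2*B)/(8 + 4*B²) = 2*B/(8 + 4*B²))
√(r(204) + m) = √((½)*204/(2 + 204²) - 35260) = √((½)*204/(2 + 41616) - 35260) = √((½)*204/41618 - 35260) = √((½)*204*(1/41618) - 35260) = √(51/20809 - 35260) = √(-733725289/20809) = I*√15268089538801/20809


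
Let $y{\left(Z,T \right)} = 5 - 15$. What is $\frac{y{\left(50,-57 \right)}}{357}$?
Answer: $- \frac{10}{357} \approx -0.028011$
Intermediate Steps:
$y{\left(Z,T \right)} = -10$
$\frac{y{\left(50,-57 \right)}}{357} = - \frac{10}{357}$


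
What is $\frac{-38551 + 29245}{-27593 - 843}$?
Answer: $\frac{4653}{14218} \approx 0.32726$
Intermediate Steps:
$\frac{-38551 + 29245}{-27593 - 843} = - \frac{9306}{-28436} = \left(-9306\right) \left(- \frac{1}{28436}\right) = \frac{4653}{14218}$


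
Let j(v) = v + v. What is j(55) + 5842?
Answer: 5952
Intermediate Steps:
j(v) = 2*v
j(55) + 5842 = 2*55 + 5842 = 110 + 5842 = 5952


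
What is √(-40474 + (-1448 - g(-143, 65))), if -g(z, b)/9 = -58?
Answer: 18*I*√131 ≈ 206.02*I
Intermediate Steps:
g(z, b) = 522 (g(z, b) = -9*(-58) = 522)
√(-40474 + (-1448 - g(-143, 65))) = √(-40474 + (-1448 - 1*522)) = √(-40474 + (-1448 - 522)) = √(-40474 - 1970) = √(-42444) = 18*I*√131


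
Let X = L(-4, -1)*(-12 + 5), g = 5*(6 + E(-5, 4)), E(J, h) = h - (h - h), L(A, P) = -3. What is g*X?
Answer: 1050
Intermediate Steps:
E(J, h) = h (E(J, h) = h - 1*0 = h + 0 = h)
g = 50 (g = 5*(6 + 4) = 5*10 = 50)
X = 21 (X = -3*(-12 + 5) = -3*(-7) = 21)
g*X = 50*21 = 1050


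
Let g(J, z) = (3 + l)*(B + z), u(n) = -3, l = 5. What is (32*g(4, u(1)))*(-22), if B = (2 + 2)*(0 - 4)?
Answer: 107008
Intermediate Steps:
B = -16 (B = 4*(-4) = -16)
g(J, z) = -128 + 8*z (g(J, z) = (3 + 5)*(-16 + z) = 8*(-16 + z) = -128 + 8*z)
(32*g(4, u(1)))*(-22) = (32*(-128 + 8*(-3)))*(-22) = (32*(-128 - 24))*(-22) = (32*(-152))*(-22) = -4864*(-22) = 107008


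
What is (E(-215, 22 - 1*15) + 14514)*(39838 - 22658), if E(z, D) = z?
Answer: 245656820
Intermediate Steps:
(E(-215, 22 - 1*15) + 14514)*(39838 - 22658) = (-215 + 14514)*(39838 - 22658) = 14299*17180 = 245656820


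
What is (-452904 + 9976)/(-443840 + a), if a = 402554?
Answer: 221464/20643 ≈ 10.728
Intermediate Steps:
(-452904 + 9976)/(-443840 + a) = (-452904 + 9976)/(-443840 + 402554) = -442928/(-41286) = -442928*(-1/41286) = 221464/20643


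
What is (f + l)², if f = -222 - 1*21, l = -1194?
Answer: 2064969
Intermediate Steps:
f = -243 (f = -222 - 21 = -243)
(f + l)² = (-243 - 1194)² = (-1437)² = 2064969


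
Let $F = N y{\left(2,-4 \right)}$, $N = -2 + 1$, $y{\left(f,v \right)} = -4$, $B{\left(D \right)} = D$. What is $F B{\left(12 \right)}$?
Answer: $48$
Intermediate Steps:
$N = -1$
$F = 4$ ($F = \left(-1\right) \left(-4\right) = 4$)
$F B{\left(12 \right)} = 4 \cdot 12 = 48$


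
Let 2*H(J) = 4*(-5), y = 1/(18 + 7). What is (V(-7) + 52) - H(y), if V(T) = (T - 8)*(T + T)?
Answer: 272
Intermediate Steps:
y = 1/25 ≈ 0.040000
V(T) = 2*T*(-8 + T) (V(T) = (-8 + T)*(2*T) = 2*T*(-8 + T))
H(J) = -10 (H(J) = (4*(-5))/2 = (½)*(-20) = -10)
(V(-7) + 52) - H(y) = (2*(-7)*(-8 - 7) + 52) - 1*(-10) = (2*(-7)*(-15) + 52) + 10 = (210 + 52) + 10 = 262 + 10 = 272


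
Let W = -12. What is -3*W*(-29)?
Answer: -1044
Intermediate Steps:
-3*W*(-29) = -3*(-12)*(-29) = 36*(-29) = -1044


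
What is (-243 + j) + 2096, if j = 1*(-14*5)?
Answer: 1783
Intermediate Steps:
j = -70 (j = 1*(-70) = -70)
(-243 + j) + 2096 = (-243 - 70) + 2096 = -313 + 2096 = 1783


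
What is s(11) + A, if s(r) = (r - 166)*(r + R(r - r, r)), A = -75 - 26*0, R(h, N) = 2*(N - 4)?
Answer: -3950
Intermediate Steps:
R(h, N) = -8 + 2*N (R(h, N) = 2*(-4 + N) = -8 + 2*N)
A = -75 (A = -75 + 0 = -75)
s(r) = (-166 + r)*(-8 + 3*r) (s(r) = (r - 166)*(r + (-8 + 2*r)) = (-166 + r)*(-8 + 3*r))
s(11) + A = (1328 - 506*11 + 3*11**2) - 75 = (1328 - 5566 + 3*121) - 75 = (1328 - 5566 + 363) - 75 = -3875 - 75 = -3950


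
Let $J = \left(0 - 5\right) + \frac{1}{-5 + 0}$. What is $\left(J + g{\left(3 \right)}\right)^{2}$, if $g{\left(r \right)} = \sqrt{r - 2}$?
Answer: $\frac{441}{25} \approx 17.64$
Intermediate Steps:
$J = - \frac{26}{5}$ ($J = -5 + \frac{1}{-5} = -5 - \frac{1}{5} = - \frac{26}{5} \approx -5.2$)
$g{\left(r \right)} = \sqrt{-2 + r}$
$\left(J + g{\left(3 \right)}\right)^{2} = \left(- \frac{26}{5} + \sqrt{-2 + 3}\right)^{2} = \left(- \frac{26}{5} + \sqrt{1}\right)^{2} = \left(- \frac{26}{5} + 1\right)^{2} = \left(- \frac{21}{5}\right)^{2} = \frac{441}{25}$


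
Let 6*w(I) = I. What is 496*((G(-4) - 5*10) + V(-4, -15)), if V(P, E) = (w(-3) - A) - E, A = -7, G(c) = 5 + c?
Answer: -13640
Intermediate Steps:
w(I) = I/6
V(P, E) = 13/2 - E (V(P, E) = ((⅙)*(-3) - 1*(-7)) - E = (-½ + 7) - E = 13/2 - E)
496*((G(-4) - 5*10) + V(-4, -15)) = 496*(((5 - 4) - 5*10) + (13/2 - 1*(-15))) = 496*((1 - 50) + (13/2 + 15)) = 496*(-49 + 43/2) = 496*(-55/2) = -13640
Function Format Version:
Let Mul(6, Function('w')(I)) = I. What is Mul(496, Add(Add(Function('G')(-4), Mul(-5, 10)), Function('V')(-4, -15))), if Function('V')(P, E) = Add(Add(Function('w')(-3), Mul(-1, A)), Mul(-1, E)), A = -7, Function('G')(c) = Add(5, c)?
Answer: -13640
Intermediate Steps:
Function('w')(I) = Mul(Rational(1, 6), I)
Function('V')(P, E) = Add(Rational(13, 2), Mul(-1, E)) (Function('V')(P, E) = Add(Add(Mul(Rational(1, 6), -3), Mul(-1, -7)), Mul(-1, E)) = Add(Add(Rational(-1, 2), 7), Mul(-1, E)) = Add(Rational(13, 2), Mul(-1, E)))
Mul(496, Add(Add(Function('G')(-4), Mul(-5, 10)), Function('V')(-4, -15))) = Mul(496, Add(Add(Add(5, -4), Mul(-5, 10)), Add(Rational(13, 2), Mul(-1, -15)))) = Mul(496, Add(Add(1, -50), Add(Rational(13, 2), 15))) = Mul(496, Add(-49, Rational(43, 2))) = Mul(496, Rational(-55, 2)) = -13640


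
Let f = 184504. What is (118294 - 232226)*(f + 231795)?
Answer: -47429777668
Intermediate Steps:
(118294 - 232226)*(f + 231795) = (118294 - 232226)*(184504 + 231795) = -113932*416299 = -47429777668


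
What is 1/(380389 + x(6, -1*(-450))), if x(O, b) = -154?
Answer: 1/380235 ≈ 2.6300e-6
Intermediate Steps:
1/(380389 + x(6, -1*(-450))) = 1/(380389 - 154) = 1/380235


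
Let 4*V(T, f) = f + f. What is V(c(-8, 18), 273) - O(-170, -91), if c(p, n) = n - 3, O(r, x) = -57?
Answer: 387/2 ≈ 193.50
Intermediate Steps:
c(p, n) = -3 + n
V(T, f) = f/2 (V(T, f) = (f + f)/4 = (2*f)/4 = f/2)
V(c(-8, 18), 273) - O(-170, -91) = (½)*273 - 1*(-57) = 273/2 + 57 = 387/2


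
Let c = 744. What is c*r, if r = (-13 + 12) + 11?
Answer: 7440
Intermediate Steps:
r = 10 (r = -1 + 11 = 10)
c*r = 744*10 = 7440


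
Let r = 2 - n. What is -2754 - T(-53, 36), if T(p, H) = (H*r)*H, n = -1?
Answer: -6642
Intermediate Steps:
r = 3 (r = 2 - 1*(-1) = 2 + 1 = 3)
T(p, H) = 3*H**2 (T(p, H) = (H*3)*H = (3*H)*H = 3*H**2)
-2754 - T(-53, 36) = -2754 - 3*36**2 = -2754 - 3*1296 = -2754 - 1*3888 = -2754 - 3888 = -6642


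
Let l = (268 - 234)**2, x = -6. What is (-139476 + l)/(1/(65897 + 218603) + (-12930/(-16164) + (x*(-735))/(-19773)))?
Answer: -16636687677480000/69387432587 ≈ -2.3977e+5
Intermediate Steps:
l = 1156 (l = 34**2 = 1156)
(-139476 + l)/(1/(65897 + 218603) + (-12930/(-16164) + (x*(-735))/(-19773))) = (-139476 + 1156)/(1/(65897 + 218603) + (-12930/(-16164) - 6*(-735)/(-19773))) = -138320/(1/284500 + (-12930*(-1/16164) + 4410*(-1/19773))) = -138320/(1/284500 + (2155/2694 - 490/2197)) = -138320/(1/284500 + 3414475/5918718) = -138320/485712028109/841937635500 = -138320*841937635500/485712028109 = -16636687677480000/69387432587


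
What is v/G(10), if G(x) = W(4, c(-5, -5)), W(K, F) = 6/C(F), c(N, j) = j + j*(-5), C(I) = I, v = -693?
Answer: -2310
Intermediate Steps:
c(N, j) = -4*j (c(N, j) = j - 5*j = -4*j)
W(K, F) = 6/F
G(x) = 3/10 (G(x) = 6/((-4*(-5))) = 6/20 = 6*(1/20) = 3/10)
v/G(10) = -693/3/10 = -693*10/3 = -2310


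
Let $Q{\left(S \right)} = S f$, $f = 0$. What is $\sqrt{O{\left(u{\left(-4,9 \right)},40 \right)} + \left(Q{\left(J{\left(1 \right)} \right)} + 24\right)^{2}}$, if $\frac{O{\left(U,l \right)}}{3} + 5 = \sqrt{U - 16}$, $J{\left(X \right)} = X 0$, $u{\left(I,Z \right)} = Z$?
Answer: $\sqrt{561 + 3 i \sqrt{7}} \approx 23.686 + 0.1676 i$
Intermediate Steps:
$J{\left(X \right)} = 0$
$Q{\left(S \right)} = 0$ ($Q{\left(S \right)} = S 0 = 0$)
$O{\left(U,l \right)} = -15 + 3 \sqrt{-16 + U}$ ($O{\left(U,l \right)} = -15 + 3 \sqrt{U - 16} = -15 + 3 \sqrt{-16 + U}$)
$\sqrt{O{\left(u{\left(-4,9 \right)},40 \right)} + \left(Q{\left(J{\left(1 \right)} \right)} + 24\right)^{2}} = \sqrt{\left(-15 + 3 \sqrt{-16 + 9}\right) + \left(0 + 24\right)^{2}} = \sqrt{\left(-15 + 3 \sqrt{-7}\right) + 24^{2}} = \sqrt{\left(-15 + 3 i \sqrt{7}\right) + 576} = \sqrt{561 + 3 i \sqrt{7}}$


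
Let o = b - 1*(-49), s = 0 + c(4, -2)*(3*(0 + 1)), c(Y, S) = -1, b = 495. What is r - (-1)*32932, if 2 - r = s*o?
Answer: 34566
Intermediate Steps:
s = -3 (s = 0 - 3*(0 + 1) = 0 - 3 = -3)
o = 544 (o = 495 - 1*(-49) = 495 + 49 = 544)
r = 1634 (r = 2 - (-3)*544 = 2 - 1*(-1632) = 2 + 1632 = 1634)
r - (-1)*32932 = 1634 - (-1)*32932 = 1634 - 1*(-32932) = 1634 + 32932 = 34566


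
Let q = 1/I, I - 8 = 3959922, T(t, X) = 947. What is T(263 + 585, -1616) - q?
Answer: 3750053709/3959930 ≈ 947.00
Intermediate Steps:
I = 3959930 (I = 8 + 3959922 = 3959930)
q = 1/3959930 ≈ 2.5253e-7
T(263 + 585, -1616) - q = 947 - 1*1/3959930 = 947 - 1/3959930 = 3750053709/3959930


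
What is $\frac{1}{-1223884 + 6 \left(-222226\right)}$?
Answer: $- \frac{1}{2557240} \approx -3.9105 \cdot 10^{-7}$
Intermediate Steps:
$\frac{1}{-1223884 + 6 \left(-222226\right)} = \frac{1}{-1223884 - 1333356} = \frac{1}{-2557240} = - \frac{1}{2557240}$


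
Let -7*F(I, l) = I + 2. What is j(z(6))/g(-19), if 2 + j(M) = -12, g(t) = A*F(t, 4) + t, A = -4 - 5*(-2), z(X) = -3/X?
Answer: 98/31 ≈ 3.1613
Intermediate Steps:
F(I, l) = -2/7 - I/7 (F(I, l) = -(I + 2)/7 = -(2 + I)/7 = -2/7 - I/7)
A = 6 (A = -4 + 10 = 6)
g(t) = -12/7 + t/7 (g(t) = 6*(-2/7 - t/7) + t = (-12/7 - 6*t/7) + t = -12/7 + t/7)
j(M) = -14 (j(M) = -2 - 12 = -14)
j(z(6))/g(-19) = -14/(-12/7 + (⅐)*(-19)) = -14/(-12/7 - 19/7) = -14/(-31/7) = -14*(-7/31) = 98/31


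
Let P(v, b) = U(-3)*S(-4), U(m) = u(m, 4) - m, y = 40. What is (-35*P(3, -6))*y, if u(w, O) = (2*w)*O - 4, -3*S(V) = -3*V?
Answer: -140000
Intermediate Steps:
S(V) = V (S(V) = -(-1)*V = V)
u(w, O) = -4 + 2*O*w (u(w, O) = 2*O*w - 4 = -4 + 2*O*w)
U(m) = -4 + 7*m (U(m) = (-4 + 2*4*m) - m = (-4 + 8*m) - m = -4 + 7*m)
P(v, b) = 100 (P(v, b) = (-4 + 7*(-3))*(-4) = (-4 - 21)*(-4) = -25*(-4) = 100)
(-35*P(3, -6))*y = -35*100*40 = -3500*40 = -140000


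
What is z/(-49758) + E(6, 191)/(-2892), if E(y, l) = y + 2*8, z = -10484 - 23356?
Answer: 8064217/11991678 ≈ 0.67248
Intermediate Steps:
z = -33840
E(y, l) = 16 + y (E(y, l) = y + 16 = 16 + y)
z/(-49758) + E(6, 191)/(-2892) = -33840/(-49758) + (16 + 6)/(-2892) = -33840*(-1/49758) + 22*(-1/2892) = 5640/8293 - 11/1446 = 8064217/11991678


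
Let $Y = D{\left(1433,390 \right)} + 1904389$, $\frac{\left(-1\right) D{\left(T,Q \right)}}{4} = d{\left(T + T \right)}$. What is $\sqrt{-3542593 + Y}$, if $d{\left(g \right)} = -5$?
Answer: $2 i \sqrt{409546} \approx 1279.9 i$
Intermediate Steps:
$D{\left(T,Q \right)} = 20$ ($D{\left(T,Q \right)} = \left(-4\right) \left(-5\right) = 20$)
$Y = 1904409$ ($Y = 20 + 1904389 = 1904409$)
$\sqrt{-3542593 + Y} = \sqrt{-3542593 + 1904409} = \sqrt{-1638184} = 2 i \sqrt{409546}$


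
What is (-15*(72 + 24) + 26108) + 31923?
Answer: 56591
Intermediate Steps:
(-15*(72 + 24) + 26108) + 31923 = (-15*96 + 26108) + 31923 = (-1440 + 26108) + 31923 = 24668 + 31923 = 56591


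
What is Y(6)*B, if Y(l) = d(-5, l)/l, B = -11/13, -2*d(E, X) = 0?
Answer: 0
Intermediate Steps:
d(E, X) = 0 (d(E, X) = -½*0 = 0)
B = -11/13 (B = -11*1/13 = -11/13 ≈ -0.84615)
Y(l) = 0 (Y(l) = 0/l = 0)
Y(6)*B = 0*(-11/13) = 0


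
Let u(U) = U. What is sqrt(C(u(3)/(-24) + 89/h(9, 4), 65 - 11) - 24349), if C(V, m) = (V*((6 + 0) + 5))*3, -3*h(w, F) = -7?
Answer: I*sqrt(18106018)/28 ≈ 151.97*I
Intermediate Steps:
h(w, F) = 7/3 (h(w, F) = -1/3*(-7) = 7/3)
C(V, m) = 33*V (C(V, m) = (V*(6 + 5))*3 = (V*11)*3 = (11*V)*3 = 33*V)
sqrt(C(u(3)/(-24) + 89/h(9, 4), 65 - 11) - 24349) = sqrt(33*(3/(-24) + 89/(7/3)) - 24349) = sqrt(33*(3*(-1/24) + 89*(3/7)) - 24349) = sqrt(33*(-1/8 + 267/7) - 24349) = sqrt(33*(2129/56) - 24349) = sqrt(70257/56 - 24349) = sqrt(-1293287/56) = I*sqrt(18106018)/28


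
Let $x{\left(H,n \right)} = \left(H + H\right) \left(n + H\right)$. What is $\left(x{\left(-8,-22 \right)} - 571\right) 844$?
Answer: $-76804$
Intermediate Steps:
$x{\left(H,n \right)} = 2 H \left(H + n\right)$
$\left(x{\left(-8,-22 \right)} - 571\right) 844 = \left(2 \left(-8\right) \left(-8 - 22\right) - 571\right) 844 = \left(2 \left(-8\right) \left(-30\right) - 571\right) 844 = \left(480 - 571\right) 844 = \left(-91\right) 844 = -76804$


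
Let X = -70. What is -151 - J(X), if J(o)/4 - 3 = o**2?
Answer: -19763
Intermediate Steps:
J(o) = 12 + 4*o**2
-151 - J(X) = -151 - (12 + 4*(-70)**2) = -151 - (12 + 4*4900) = -151 - (12 + 19600) = -151 - 1*19612 = -151 - 19612 = -19763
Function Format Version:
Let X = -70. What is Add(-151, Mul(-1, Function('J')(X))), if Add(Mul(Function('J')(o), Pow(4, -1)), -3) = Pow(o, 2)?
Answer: -19763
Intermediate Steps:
Function('J')(o) = Add(12, Mul(4, Pow(o, 2)))
Add(-151, Mul(-1, Function('J')(X))) = Add(-151, Mul(-1, Add(12, Mul(4, Pow(-70, 2))))) = Add(-151, Mul(-1, Add(12, Mul(4, 4900)))) = Add(-151, Mul(-1, Add(12, 19600))) = Add(-151, Mul(-1, 19612)) = Add(-151, -19612) = -19763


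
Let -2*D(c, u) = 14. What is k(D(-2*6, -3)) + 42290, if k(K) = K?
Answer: 42283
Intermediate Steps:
D(c, u) = -7 (D(c, u) = -1/2*14 = -7)
k(D(-2*6, -3)) + 42290 = -7 + 42290 = 42283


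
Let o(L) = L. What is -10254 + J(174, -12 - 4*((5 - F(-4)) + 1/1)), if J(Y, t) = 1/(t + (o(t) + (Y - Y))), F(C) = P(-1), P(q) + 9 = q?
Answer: -1558609/152 ≈ -10254.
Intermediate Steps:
P(q) = -9 + q
F(C) = -10 (F(C) = -9 - 1 = -10)
J(Y, t) = 1/(2*t) (J(Y, t) = 1/(t + (t + (Y - Y))) = 1/(t + (t + 0)) = 1/(t + t) = 1/(2*t))
-10254 + J(174, -12 - 4*((5 - F(-4)) + 1/1)) = -10254 + 1/(2*(-12 - 4*((5 - 1*(-10)) + 1/1))) = -10254 + 1/(2*(-12 - 4*((5 + 10) + 1))) = -10254 + 1/(2*(-12 - 4*(15 + 1))) = -10254 + 1/(2*(-12 - 4*16)) = -10254 + 1/(2*(-12 - 64)) = -10254 + (½)/(-76) = -10254 + (½)*(-1/76) = -10254 - 1/152 = -1558609/152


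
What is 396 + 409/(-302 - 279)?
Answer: 229667/581 ≈ 395.30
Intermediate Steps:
396 + 409/(-302 - 279) = 396 + 409/(-581) = 396 - 1/581*409 = 396 - 409/581 = 229667/581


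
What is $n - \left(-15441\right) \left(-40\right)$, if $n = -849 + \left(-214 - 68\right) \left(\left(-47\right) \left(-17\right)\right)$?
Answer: $-843807$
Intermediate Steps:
$n = -226167$ ($n = -849 + \left(-214 - 68\right) 799 = -849 - 225318 = -226167$)
$n - \left(-15441\right) \left(-40\right) = -226167 - \left(-15441\right) \left(-40\right) = -226167 - 617640 = -843807$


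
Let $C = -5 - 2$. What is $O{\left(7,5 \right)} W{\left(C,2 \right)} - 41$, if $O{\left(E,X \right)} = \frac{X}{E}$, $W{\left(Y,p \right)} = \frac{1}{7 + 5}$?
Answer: $- \frac{3439}{84} \approx -40.94$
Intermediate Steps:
$C = -7$
$W{\left(Y,p \right)} = \frac{1}{12}$
$O{\left(7,5 \right)} W{\left(C,2 \right)} - 41 = \frac{5}{7} \cdot \frac{1}{12} - 41 = \frac{5}{84} - 41 = - \frac{3439}{84}$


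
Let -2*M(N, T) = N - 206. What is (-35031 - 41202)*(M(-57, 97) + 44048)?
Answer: -6735871647/2 ≈ -3.3679e+9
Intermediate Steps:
M(N, T) = 103 - N/2 (M(N, T) = -(N - 206)/2 = -(-206 + N)/2 = 103 - N/2)
(-35031 - 41202)*(M(-57, 97) + 44048) = (-35031 - 41202)*((103 - 1/2*(-57)) + 44048) = -76233*((103 + 57/2) + 44048) = -76233*(263/2 + 44048) = -76233*88359/2 = -6735871647/2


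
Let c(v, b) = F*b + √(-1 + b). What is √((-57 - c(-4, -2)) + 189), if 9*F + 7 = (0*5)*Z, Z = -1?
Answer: √(1174 - 9*I*√3)/3 ≈ 11.421 - 0.075824*I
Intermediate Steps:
F = -7/9 (F = -7/9 + ((0*5)*(-1))/9 = -7/9 + (0*(-1))/9 = -7/9 + (⅑)*0 = -7/9 + 0 = -7/9 ≈ -0.77778)
c(v, b) = √(-1 + b) - 7*b/9 (c(v, b) = -7*b/9 + √(-1 + b) = √(-1 + b) - 7*b/9)
√((-57 - c(-4, -2)) + 189) = √((-57 - (√(-1 - 2) - 7/9*(-2))) + 189) = √((-57 - (√(-3) + 14/9)) + 189) = √((-57 - (I*√3 + 14/9)) + 189) = √((-57 - (14/9 + I*√3)) + 189) = √((-57 + (-14/9 - I*√3)) + 189) = √((-527/9 - I*√3) + 189) = √(1174/9 - I*√3)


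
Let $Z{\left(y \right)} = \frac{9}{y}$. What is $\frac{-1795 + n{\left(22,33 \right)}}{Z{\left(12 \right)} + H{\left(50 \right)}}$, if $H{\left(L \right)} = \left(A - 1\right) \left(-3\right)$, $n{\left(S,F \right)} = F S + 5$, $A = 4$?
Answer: $\frac{4256}{33} \approx 128.97$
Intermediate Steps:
$n{\left(S,F \right)} = 5 + F S$
$H{\left(L \right)} = -9$ ($H{\left(L \right)} = \left(4 - 1\right) \left(-3\right) = 3 \left(-3\right) = -9$)
$\frac{-1795 + n{\left(22,33 \right)}}{Z{\left(12 \right)} + H{\left(50 \right)}} = \frac{-1795 + \left(5 + 33 \cdot 22\right)}{\frac{9}{12} - 9} = \frac{-1795 + \left(5 + 726\right)}{9 \cdot \frac{1}{12} - 9} = \frac{-1795 + 731}{\frac{3}{4} - 9} = - \frac{1064}{- \frac{33}{4}} = \left(-1064\right) \left(- \frac{4}{33}\right) = \frac{4256}{33}$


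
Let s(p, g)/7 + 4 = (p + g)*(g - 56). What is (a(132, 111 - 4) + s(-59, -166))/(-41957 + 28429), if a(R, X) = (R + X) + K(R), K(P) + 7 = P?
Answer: -174993/6764 ≈ -25.871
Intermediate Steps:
K(P) = -7 + P
s(p, g) = -28 + 7*(-56 + g)*(g + p) (s(p, g) = -28 + 7*((p + g)*(g - 56)) = -28 + 7*((g + p)*(-56 + g)) = -28 + 7*((-56 + g)*(g + p)) = -28 + 7*(-56 + g)*(g + p))
a(R, X) = -7 + X + 2*R (a(R, X) = (R + X) + (-7 + R) = -7 + X + 2*R)
(a(132, 111 - 4) + s(-59, -166))/(-41957 + 28429) = ((-7 + (111 - 4) + 2*132) + (-28 - 392*(-166) - 392*(-59) + 7*(-166)² + 7*(-166)*(-59)))/(-41957 + 28429) = ((-7 + 107 + 264) + (-28 + 65072 + 23128 + 7*27556 + 68558))/(-13528) = (364 + (-28 + 65072 + 23128 + 192892 + 68558))*(-1/13528) = (364 + 349622)*(-1/13528) = 349986*(-1/13528) = -174993/6764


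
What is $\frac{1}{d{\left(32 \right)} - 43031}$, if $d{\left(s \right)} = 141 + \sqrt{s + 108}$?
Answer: $- \frac{4289}{183955196} - \frac{\sqrt{35}}{919775980} \approx -2.3322 \cdot 10^{-5}$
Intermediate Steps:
$d{\left(s \right)} = 141 + \sqrt{108 + s}$
$\frac{1}{d{\left(32 \right)} - 43031} = \frac{1}{\left(141 + \sqrt{108 + 32}\right) - 43031} = \frac{1}{\left(141 + \sqrt{140}\right) - 43031} = \frac{1}{\left(141 + 2 \sqrt{35}\right) - 43031} = \frac{1}{-42890 + 2 \sqrt{35}}$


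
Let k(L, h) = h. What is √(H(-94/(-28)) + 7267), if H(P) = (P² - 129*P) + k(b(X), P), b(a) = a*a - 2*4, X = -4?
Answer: √1342317/14 ≈ 82.756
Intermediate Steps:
b(a) = -8 + a² (b(a) = a² - 8 = -8 + a²)
H(P) = P² - 128*P (H(P) = (P² - 129*P) + P = P² - 128*P)
√(H(-94/(-28)) + 7267) = √((-94/(-28))*(-128 - 94/(-28)) + 7267) = √((-94*(-1/28))*(-128 - 94*(-1/28)) + 7267) = √(47*(-128 + 47/14)/14 + 7267) = √((47/14)*(-1745/14) + 7267) = √(-82015/196 + 7267) = √(1342317/196) = √1342317/14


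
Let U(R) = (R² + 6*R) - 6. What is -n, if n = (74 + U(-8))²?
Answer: -7056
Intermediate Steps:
U(R) = -6 + R² + 6*R
n = 7056 (n = (74 + (-6 + (-8)² + 6*(-8)))² = (74 + (-6 + 64 - 48))² = (74 + 10)² = 84² = 7056)
-n = -1*7056 = -7056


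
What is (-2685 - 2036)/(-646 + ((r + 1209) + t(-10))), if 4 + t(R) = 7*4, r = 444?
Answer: -4721/1031 ≈ -4.5790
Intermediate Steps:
t(R) = 24 (t(R) = -4 + 7*4 = -4 + 28 = 24)
(-2685 - 2036)/(-646 + ((r + 1209) + t(-10))) = (-2685 - 2036)/(-646 + ((444 + 1209) + 24)) = -4721/(-646 + (1653 + 24)) = -4721/(-646 + 1677) = -4721/1031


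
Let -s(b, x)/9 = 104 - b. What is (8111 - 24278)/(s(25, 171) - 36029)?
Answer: 16167/36740 ≈ 0.44004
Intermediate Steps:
s(b, x) = -936 + 9*b (s(b, x) = -9*(104 - b) = -936 + 9*b)
(8111 - 24278)/(s(25, 171) - 36029) = (8111 - 24278)/((-936 + 9*25) - 36029) = -16167/((-936 + 225) - 36029) = -16167/(-711 - 36029) = -16167/(-36740) = -16167*(-1/36740) = 16167/36740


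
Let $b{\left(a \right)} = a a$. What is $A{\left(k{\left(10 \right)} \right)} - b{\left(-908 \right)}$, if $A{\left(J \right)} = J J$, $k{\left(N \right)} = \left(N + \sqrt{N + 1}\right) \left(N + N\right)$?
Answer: $-780064 + 8000 \sqrt{11} \approx -7.5353 \cdot 10^{5}$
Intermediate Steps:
$b{\left(a \right)} = a^{2}$
$k{\left(N \right)} = 2 N \left(N + \sqrt{1 + N}\right)$ ($k{\left(N \right)} = \left(N + \sqrt{1 + N}\right) 2 N = 2 N \left(N + \sqrt{1 + N}\right)$)
$A{\left(J \right)} = J^{2}$
$A{\left(k{\left(10 \right)} \right)} - b{\left(-908 \right)} = \left(2 \cdot 10 \left(10 + \sqrt{1 + 10}\right)\right)^{2} - \left(-908\right)^{2} = \left(2 \cdot 10 \left(10 + \sqrt{11}\right)\right)^{2} - 824464 = \left(200 + 20 \sqrt{11}\right)^{2} - 824464 = -824464 + \left(200 + 20 \sqrt{11}\right)^{2}$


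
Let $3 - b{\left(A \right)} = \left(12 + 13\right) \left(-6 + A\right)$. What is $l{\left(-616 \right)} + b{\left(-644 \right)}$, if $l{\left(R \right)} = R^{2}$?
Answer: $395709$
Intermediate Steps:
$b{\left(A \right)} = 153 - 25 A$ ($b{\left(A \right)} = 3 - \left(12 + 13\right) \left(-6 + A\right) = 3 - 25 \left(-6 + A\right) = 3 - \left(-150 + 25 A\right) = 153 - 25 A$)
$l{\left(-616 \right)} + b{\left(-644 \right)} = \left(-616\right)^{2} + \left(153 - -16100\right) = 379456 + \left(153 + 16100\right) = 379456 + 16253 = 395709$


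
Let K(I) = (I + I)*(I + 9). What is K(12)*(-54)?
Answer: -27216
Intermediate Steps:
K(I) = 2*I*(9 + I) (K(I) = (2*I)*(9 + I) = 2*I*(9 + I))
K(12)*(-54) = (2*12*(9 + 12))*(-54) = (2*12*21)*(-54) = 504*(-54) = -27216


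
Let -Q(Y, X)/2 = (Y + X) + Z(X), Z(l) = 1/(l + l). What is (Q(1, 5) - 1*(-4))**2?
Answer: 1681/25 ≈ 67.240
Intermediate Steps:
Z(l) = 1/(2*l)
Q(Y, X) = -1/X - 2*X - 2*Y (Q(Y, X) = -2*((Y + X) + 1/(2*X)) = -2*((X + Y) + 1/(2*X)) = -2*(X + Y + 1/(2*X)) = -1/X - 2*X - 2*Y)
(Q(1, 5) - 1*(-4))**2 = ((-1 + 2*5*(-1*5 - 1*1))/5 - 1*(-4))**2 = ((-1 + 2*5*(-5 - 1))/5 + 4)**2 = ((-1 + 2*5*(-6))/5 + 4)**2 = ((-1 - 60)/5 + 4)**2 = ((1/5)*(-61) + 4)**2 = (-61/5 + 4)**2 = (-41/5)**2 = 1681/25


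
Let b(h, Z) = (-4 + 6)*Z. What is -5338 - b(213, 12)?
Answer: -5362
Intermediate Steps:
b(h, Z) = 2*Z
-5338 - b(213, 12) = -5338 - 2*12 = -5338 - 1*24 = -5338 - 24 = -5362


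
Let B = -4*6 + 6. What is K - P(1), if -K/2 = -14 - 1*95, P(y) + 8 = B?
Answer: 244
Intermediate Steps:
B = -18 (B = -24 + 6 = -18)
P(y) = -26 (P(y) = -8 - 18 = -26)
K = 218 (K = -2*(-14 - 1*95) = -2*(-14 - 95) = -2*(-109) = 218)
K - P(1) = 218 - 1*(-26) = 218 + 26 = 244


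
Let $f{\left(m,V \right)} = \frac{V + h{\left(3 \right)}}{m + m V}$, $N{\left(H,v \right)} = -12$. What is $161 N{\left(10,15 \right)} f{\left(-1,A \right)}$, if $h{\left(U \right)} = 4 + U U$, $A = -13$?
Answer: $0$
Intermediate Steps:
$h{\left(U \right)} = 4 + U^{2}$
$f{\left(m,V \right)} = \frac{13 + V}{m + V m}$ ($f{\left(m,V \right)} = \frac{V + \left(4 + 3^{2}\right)}{m + m V} = \frac{V + \left(4 + 9\right)}{m + V m} = \frac{V + 13}{m + V m} = \frac{13 + V}{m + V m}$)
$161 N{\left(10,15 \right)} f{\left(-1,A \right)} = 161 \left(-12\right) \frac{13 - 13}{\left(-1\right) \left(1 - 13\right)} = - 1932 \left(\left(-1\right) \frac{1}{-12} \cdot 0\right) = - 1932 \left(\left(-1\right) \left(- \frac{1}{12}\right) 0\right) = \left(-1932\right) 0 = 0$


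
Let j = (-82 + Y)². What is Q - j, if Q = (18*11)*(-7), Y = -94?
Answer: -32362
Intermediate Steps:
j = 30976 (j = (-82 - 94)² = (-176)² = 30976)
Q = -1386 (Q = 198*(-7) = -1386)
Q - j = -1386 - 1*30976 = -1386 - 30976 = -32362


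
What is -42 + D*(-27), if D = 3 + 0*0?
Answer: -123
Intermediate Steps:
D = 3 (D = 3 + 0 = 3)
-42 + D*(-27) = -42 + 3*(-27) = -42 - 81 = -123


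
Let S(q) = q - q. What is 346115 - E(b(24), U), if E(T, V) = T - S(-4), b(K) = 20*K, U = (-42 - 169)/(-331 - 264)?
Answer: 345635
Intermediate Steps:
S(q) = 0
U = 211/595 (U = -211/(-595) = -211*(-1/595) = 211/595 ≈ 0.35462)
E(T, V) = T (E(T, V) = T - 1*0 = T + 0 = T)
346115 - E(b(24), U) = 346115 - 20*24 = 346115 - 1*480 = 346115 - 480 = 345635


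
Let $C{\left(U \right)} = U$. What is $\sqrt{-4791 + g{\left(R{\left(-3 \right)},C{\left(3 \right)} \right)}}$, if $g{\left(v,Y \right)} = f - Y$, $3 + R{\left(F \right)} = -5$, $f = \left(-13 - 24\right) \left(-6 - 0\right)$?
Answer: $6 i \sqrt{127} \approx 67.617 i$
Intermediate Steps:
$f = 222$ ($f = - 37 \left(-6 + 0\right) = \left(-37\right) \left(-6\right) = 222$)
$R{\left(F \right)} = -8$ ($R{\left(F \right)} = -3 - 5 = -8$)
$g{\left(v,Y \right)} = 222 - Y$
$\sqrt{-4791 + g{\left(R{\left(-3 \right)},C{\left(3 \right)} \right)}} = \sqrt{-4791 + \left(222 - 3\right)} = \sqrt{-4791 + 219} = \sqrt{-4572} = 6 i \sqrt{127}$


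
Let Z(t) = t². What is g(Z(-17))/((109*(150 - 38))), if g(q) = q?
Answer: 289/12208 ≈ 0.023673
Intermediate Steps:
g(Z(-17))/((109*(150 - 38))) = (-17)²/((109*(150 - 38))) = 289/((109*112)) = 289/12208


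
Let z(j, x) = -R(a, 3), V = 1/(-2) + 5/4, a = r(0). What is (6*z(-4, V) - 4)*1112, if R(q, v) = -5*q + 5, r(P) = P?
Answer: -37808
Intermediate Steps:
a = 0
V = ¾ (V = 1*(-½) + 5*(¼) = -½ + 5/4 = ¾ ≈ 0.75000)
R(q, v) = 5 - 5*q
z(j, x) = -5 (z(j, x) = -(5 - 5*0) = -(5 + 0) = -1*5 = -5)
(6*z(-4, V) - 4)*1112 = (6*(-5) - 4)*1112 = (-30 - 4)*1112 = -34*1112 = -37808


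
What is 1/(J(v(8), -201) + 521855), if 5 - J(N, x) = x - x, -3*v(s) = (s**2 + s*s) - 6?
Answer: 1/521860 ≈ 1.9162e-6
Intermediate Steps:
v(s) = 2 - 2*s**2/3 (v(s) = -((s**2 + s*s) - 6)/3 = -((s**2 + s**2) - 6)/3 = -(2*s**2 - 6)/3 = -(-6 + 2*s**2)/3 = 2 - 2*s**2/3)
J(N, x) = 5 (J(N, x) = 5 - (x - x) = 5 - 1*0 = 5 + 0 = 5)
1/(J(v(8), -201) + 521855) = 1/(5 + 521855) = 1/521860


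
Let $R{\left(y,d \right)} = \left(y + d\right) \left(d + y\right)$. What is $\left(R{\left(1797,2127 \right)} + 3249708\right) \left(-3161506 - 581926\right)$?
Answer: $-69805588325088$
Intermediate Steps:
$R{\left(y,d \right)} = \left(d + y\right)^{2}$ ($R{\left(y,d \right)} = \left(d + y\right) \left(d + y\right) = \left(d + y\right)^{2}$)
$\left(R{\left(1797,2127 \right)} + 3249708\right) \left(-3161506 - 581926\right) = \left(\left(2127 + 1797\right)^{2} + 3249708\right) \left(-3161506 - 581926\right) = \left(3924^{2} + 3249708\right) \left(-3743432\right) = \left(15397776 + 3249708\right) \left(-3743432\right) = 18647484 \left(-3743432\right) = -69805588325088$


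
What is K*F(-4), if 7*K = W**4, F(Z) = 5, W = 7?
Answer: 1715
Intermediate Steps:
K = 343 (K = (1/7)*7**4 = (1/7)*2401 = 343)
K*F(-4) = 343*5 = 1715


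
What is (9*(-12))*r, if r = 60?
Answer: -6480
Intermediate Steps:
(9*(-12))*r = (9*(-12))*60 = -108*60 = -6480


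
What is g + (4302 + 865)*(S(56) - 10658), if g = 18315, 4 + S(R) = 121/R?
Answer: -3083420177/56 ≈ -5.5061e+7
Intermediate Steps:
S(R) = -4 + 121/R
g + (4302 + 865)*(S(56) - 10658) = 18315 + (4302 + 865)*((-4 + 121/56) - 10658) = 18315 + 5167*((-4 + 121*(1/56)) - 10658) = 18315 + 5167*((-4 + 121/56) - 10658) = 18315 + 5167*(-103/56 - 10658) = 18315 + 5167*(-596951/56) = 18315 - 3084445817/56 = -3083420177/56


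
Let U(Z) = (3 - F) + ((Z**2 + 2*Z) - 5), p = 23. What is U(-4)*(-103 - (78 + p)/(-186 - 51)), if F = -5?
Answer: -267410/237 ≈ -1128.3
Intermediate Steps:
U(Z) = 3 + Z**2 + 2*Z (U(Z) = (3 - 1*(-5)) + ((Z**2 + 2*Z) - 5) = (3 + 5) + (-5 + Z**2 + 2*Z) = 8 + (-5 + Z**2 + 2*Z) = 3 + Z**2 + 2*Z)
U(-4)*(-103 - (78 + p)/(-186 - 51)) = (3 + (-4)**2 + 2*(-4))*(-103 - (78 + 23)/(-186 - 51)) = (3 + 16 - 8)*(-103 - 101/(-237)) = 11*(-103 - 101*(-1)/237) = 11*(-103 - 1*(-101/237)) = 11*(-103 + 101/237) = 11*(-24310/237) = -267410/237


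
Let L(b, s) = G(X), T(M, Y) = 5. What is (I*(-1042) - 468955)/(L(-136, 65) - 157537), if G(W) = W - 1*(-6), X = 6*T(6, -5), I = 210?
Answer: 687775/157501 ≈ 4.3668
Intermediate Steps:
X = 30 (X = 6*5 = 30)
G(W) = 6 + W (G(W) = W + 6 = 6 + W)
L(b, s) = 36 (L(b, s) = 6 + 30 = 36)
(I*(-1042) - 468955)/(L(-136, 65) - 157537) = (210*(-1042) - 468955)/(36 - 157537) = (-218820 - 468955)/(-157501) = -687775*(-1/157501) = 687775/157501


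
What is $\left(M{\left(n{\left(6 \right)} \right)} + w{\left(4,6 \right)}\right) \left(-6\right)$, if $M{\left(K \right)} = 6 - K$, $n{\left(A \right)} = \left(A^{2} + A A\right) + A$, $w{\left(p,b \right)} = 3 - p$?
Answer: $438$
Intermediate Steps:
$n{\left(A \right)} = A + 2 A^{2}$ ($n{\left(A \right)} = \left(A^{2} + A^{2}\right) + A = 2 A^{2} + A = A + 2 A^{2}$)
$\left(M{\left(n{\left(6 \right)} \right)} + w{\left(4,6 \right)}\right) \left(-6\right) = \left(\left(6 - 6 \left(1 + 2 \cdot 6\right)\right) + \left(3 - 4\right)\right) \left(-6\right) = \left(\left(6 - 6 \left(1 + 12\right)\right) + \left(3 - 4\right)\right) \left(-6\right) = \left(\left(6 - 6 \cdot 13\right) - 1\right) \left(-6\right) = \left(\left(6 - 78\right) - 1\right) \left(-6\right) = \left(-72 - 1\right) \left(-6\right) = \left(-73\right) \left(-6\right) = 438$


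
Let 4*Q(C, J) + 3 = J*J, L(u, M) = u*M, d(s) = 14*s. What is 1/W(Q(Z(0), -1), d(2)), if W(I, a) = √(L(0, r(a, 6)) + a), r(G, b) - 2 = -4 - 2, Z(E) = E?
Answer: √7/14 ≈ 0.18898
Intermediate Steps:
r(G, b) = -4 (r(G, b) = 2 + (-4 - 2) = 2 - 6 = -4)
L(u, M) = M*u
Q(C, J) = -¾ + J²/4 (Q(C, J) = -¾ + (J*J)/4 = -¾ + J²/4)
W(I, a) = √a (W(I, a) = √(-4*0 + a) = √(0 + a) = √a)
1/W(Q(Z(0), -1), d(2)) = 1/(√(14*2)) = 1/(√28) = 1/(2*√7) = √7/14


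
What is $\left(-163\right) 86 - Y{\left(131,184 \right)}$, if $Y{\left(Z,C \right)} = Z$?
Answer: $-14149$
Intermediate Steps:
$\left(-163\right) 86 - Y{\left(131,184 \right)} = \left(-163\right) 86 - 131 = -14018 - 131 = -14149$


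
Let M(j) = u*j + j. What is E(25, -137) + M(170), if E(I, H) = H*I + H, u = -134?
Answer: -26172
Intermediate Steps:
E(I, H) = H + H*I
M(j) = -133*j (M(j) = -134*j + j = -133*j)
E(25, -137) + M(170) = -137*(1 + 25) - 133*170 = -137*26 - 22610 = -3562 - 22610 = -26172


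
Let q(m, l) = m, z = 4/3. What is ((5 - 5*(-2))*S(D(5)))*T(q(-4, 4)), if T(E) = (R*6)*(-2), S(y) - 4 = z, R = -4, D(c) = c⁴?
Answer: 3840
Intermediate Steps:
z = 4/3 (z = 4*(⅓) = 4/3 ≈ 1.3333)
S(y) = 16/3 (S(y) = 4 + 4/3 = 16/3)
T(E) = 48 (T(E) = -4*6*(-2) = -24*(-2) = 48)
((5 - 5*(-2))*S(D(5)))*T(q(-4, 4)) = ((5 - 5*(-2))*(16/3))*48 = ((5 + 10)*(16/3))*48 = (15*(16/3))*48 = 80*48 = 3840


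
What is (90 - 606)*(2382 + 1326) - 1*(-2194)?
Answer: -1911134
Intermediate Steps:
(90 - 606)*(2382 + 1326) - 1*(-2194) = -516*3708 + 2194 = -1913328 + 2194 = -1911134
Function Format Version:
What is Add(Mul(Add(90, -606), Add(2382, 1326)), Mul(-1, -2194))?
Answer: -1911134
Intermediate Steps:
Add(Mul(Add(90, -606), Add(2382, 1326)), Mul(-1, -2194)) = Add(Mul(-516, 3708), 2194) = Add(-1913328, 2194) = -1911134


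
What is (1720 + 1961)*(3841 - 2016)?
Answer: 6717825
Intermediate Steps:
(1720 + 1961)*(3841 - 2016) = 3681*1825 = 6717825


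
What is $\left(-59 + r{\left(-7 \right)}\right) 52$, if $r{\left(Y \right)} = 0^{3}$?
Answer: $-3068$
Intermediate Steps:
$r{\left(Y \right)} = 0$
$\left(-59 + r{\left(-7 \right)}\right) 52 = \left(-59 + 0\right) 52 = \left(-59\right) 52 = -3068$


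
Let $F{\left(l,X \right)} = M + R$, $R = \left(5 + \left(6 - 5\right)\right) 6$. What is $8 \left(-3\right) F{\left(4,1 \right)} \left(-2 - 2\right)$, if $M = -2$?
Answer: $3264$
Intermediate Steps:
$R = 36$ ($R = \left(5 + \left(6 - 5\right)\right) 6 = \left(5 + 1\right) 6 = 6 \cdot 6 = 36$)
$F{\left(l,X \right)} = 34$ ($F{\left(l,X \right)} = -2 + 36 = 34$)
$8 \left(-3\right) F{\left(4,1 \right)} \left(-2 - 2\right) = 8 \left(-3\right) 34 \left(-2 - 2\right) = - 24 \cdot 34 \left(-4\right) = \left(-24\right) \left(-136\right) = 3264$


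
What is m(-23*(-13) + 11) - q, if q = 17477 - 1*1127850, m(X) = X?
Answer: 1110683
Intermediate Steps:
q = -1110373 (q = 17477 - 1127850 = -1110373)
m(-23*(-13) + 11) - q = (-23*(-13) + 11) - 1*(-1110373) = (299 + 11) + 1110373 = 310 + 1110373 = 1110683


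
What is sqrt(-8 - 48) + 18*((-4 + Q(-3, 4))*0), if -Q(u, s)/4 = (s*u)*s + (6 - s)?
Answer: 2*I*sqrt(14) ≈ 7.4833*I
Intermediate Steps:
Q(u, s) = -24 + 4*s - 4*u*s**2 (Q(u, s) = -4*((s*u)*s + (6 - s)) = -4*(u*s**2 + (6 - s)) = -4*(6 - s + u*s**2) = -24 + 4*s - 4*u*s**2)
sqrt(-8 - 48) + 18*((-4 + Q(-3, 4))*0) = sqrt(-8 - 48) + 18*((-4 + (-24 + 4*4 - 4*(-3)*4**2))*0) = sqrt(-56) + 18*((-4 + (-24 + 16 - 4*(-3)*16))*0) = 2*I*sqrt(14) + 18*((-4 + (-24 + 16 + 192))*0) = 2*I*sqrt(14) + 18*((-4 + 184)*0) = 2*I*sqrt(14) + 18*(180*0) = 2*I*sqrt(14) + 18*0 = 2*I*sqrt(14) + 0 = 2*I*sqrt(14)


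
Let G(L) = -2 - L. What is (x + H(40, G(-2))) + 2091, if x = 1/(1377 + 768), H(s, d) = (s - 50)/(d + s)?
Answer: 17938639/8580 ≈ 2090.8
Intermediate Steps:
H(s, d) = (-50 + s)/(d + s)
x = 1/2145 ≈ 0.00046620
(x + H(40, G(-2))) + 2091 = (1/2145 + (-50 + 40)/((-2 - 1*(-2)) + 40)) + 2091 = (1/2145 - 10/((-2 + 2) + 40)) + 2091 = (1/2145 - 10/(0 + 40)) + 2091 = (1/2145 - 10/40) + 2091 = (1/2145 + (1/40)*(-10)) + 2091 = (1/2145 - ¼) + 2091 = -2141/8580 + 2091 = 17938639/8580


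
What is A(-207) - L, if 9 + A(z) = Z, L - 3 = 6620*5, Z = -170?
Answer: -33282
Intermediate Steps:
L = 33103 (L = 3 + 6620*5 = 3 + 33100 = 33103)
A(z) = -179 (A(z) = -9 - 170 = -179)
A(-207) - L = -179 - 1*33103 = -179 - 33103 = -33282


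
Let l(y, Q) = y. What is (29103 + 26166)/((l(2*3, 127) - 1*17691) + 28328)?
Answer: 55269/10643 ≈ 5.1930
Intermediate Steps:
(29103 + 26166)/((l(2*3, 127) - 1*17691) + 28328) = (29103 + 26166)/((2*3 - 1*17691) + 28328) = 55269/((6 - 17691) + 28328) = 55269/(-17685 + 28328) = 55269/10643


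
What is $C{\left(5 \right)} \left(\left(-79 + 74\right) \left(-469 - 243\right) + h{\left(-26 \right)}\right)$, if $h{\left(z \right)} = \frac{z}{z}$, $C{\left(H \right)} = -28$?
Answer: $-99708$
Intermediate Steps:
$h{\left(z \right)} = 1$
$C{\left(5 \right)} \left(\left(-79 + 74\right) \left(-469 - 243\right) + h{\left(-26 \right)}\right) = - 28 \left(\left(-79 + 74\right) \left(-469 - 243\right) + 1\right) = - 28 \left(\left(-5\right) \left(-712\right) + 1\right) = - 28 \left(3560 + 1\right) = \left(-28\right) 3561 = -99708$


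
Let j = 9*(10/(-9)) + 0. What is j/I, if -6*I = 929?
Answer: 60/929 ≈ 0.064586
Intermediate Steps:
I = -929/6 (I = -⅙*929 = -929/6 ≈ -154.83)
j = -10 (j = 9*(10*(-⅑)) + 0 = 9*(-10/9) + 0 = -10 + 0 = -10)
j/I = -10/(-929/6) = -10*(-6/929) = 60/929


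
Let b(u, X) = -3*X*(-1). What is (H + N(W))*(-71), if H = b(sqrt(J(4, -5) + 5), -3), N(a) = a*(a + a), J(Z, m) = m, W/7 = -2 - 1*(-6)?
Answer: -110689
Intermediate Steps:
W = 28 (W = 7*(-2 - 1*(-6)) = 7*(-2 + 6) = 7*4 = 28)
N(a) = 2*a**2 (N(a) = a*(2*a) = 2*a**2)
b(u, X) = 3*X
H = -9 (H = 3*(-3) = -9)
(H + N(W))*(-71) = (-9 + 2*28**2)*(-71) = (-9 + 2*784)*(-71) = (-9 + 1568)*(-71) = 1559*(-71) = -110689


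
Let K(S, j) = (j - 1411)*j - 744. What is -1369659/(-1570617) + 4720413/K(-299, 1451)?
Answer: 2497478962295/29996690544 ≈ 83.258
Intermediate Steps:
K(S, j) = -744 + j*(-1411 + j) (K(S, j) = (-1411 + j)*j - 744 = j*(-1411 + j) - 744 = -744 + j*(-1411 + j))
-1369659/(-1570617) + 4720413/K(-299, 1451) = -1369659/(-1570617) + 4720413/(-744 + 1451² - 1411*1451) = -1369659*(-1/1570617) + 4720413/(-744 + 2105401 - 2047361) = 456553/523539 + 4720413/57296 = 2497478962295/29996690544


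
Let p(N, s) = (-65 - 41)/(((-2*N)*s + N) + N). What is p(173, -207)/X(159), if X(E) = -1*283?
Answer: 53/10183472 ≈ 5.2045e-6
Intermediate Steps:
p(N, s) = -106/(2*N - 2*N*s) (p(N, s) = -106/((-2*N*s + N) + N) = -106/((N - 2*N*s) + N) = -106/(2*N - 2*N*s))
X(E) = -283
p(173, -207)/X(159) = (53/(173*(-1 - 207)))/(-283) = (53*(1/173)/(-208))*(-1/283) = (53*(1/173)*(-1/208))*(-1/283) = -53/35984*(-1/283) = 53/10183472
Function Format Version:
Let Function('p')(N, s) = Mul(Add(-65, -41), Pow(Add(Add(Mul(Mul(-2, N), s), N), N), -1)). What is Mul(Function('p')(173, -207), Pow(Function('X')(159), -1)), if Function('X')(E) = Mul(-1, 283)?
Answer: Rational(53, 10183472) ≈ 5.2045e-6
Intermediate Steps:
Function('p')(N, s) = Mul(-106, Pow(Add(Mul(2, N), Mul(-2, N, s)), -1)) (Function('p')(N, s) = Mul(-106, Pow(Add(Add(Mul(-2, N, s), N), N), -1)) = Mul(-106, Pow(Add(Add(N, Mul(-2, N, s)), N), -1)) = Mul(-106, Pow(Add(Mul(2, N), Mul(-2, N, s)), -1)))
Function('X')(E) = -283
Mul(Function('p')(173, -207), Pow(Function('X')(159), -1)) = Mul(Mul(53, Pow(173, -1), Pow(Add(-1, -207), -1)), Pow(-283, -1)) = Mul(Mul(53, Rational(1, 173), Pow(-208, -1)), Rational(-1, 283)) = Mul(Mul(53, Rational(1, 173), Rational(-1, 208)), Rational(-1, 283)) = Mul(Rational(-53, 35984), Rational(-1, 283)) = Rational(53, 10183472)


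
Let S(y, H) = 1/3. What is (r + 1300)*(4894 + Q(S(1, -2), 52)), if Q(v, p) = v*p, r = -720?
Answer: 8545720/3 ≈ 2.8486e+6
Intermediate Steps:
S(y, H) = ⅓
Q(v, p) = p*v
(r + 1300)*(4894 + Q(S(1, -2), 52)) = (-720 + 1300)*(4894 + 52*(⅓)) = 580*(4894 + 52/3) = 580*(14734/3) = 8545720/3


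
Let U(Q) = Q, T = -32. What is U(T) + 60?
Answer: 28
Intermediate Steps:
U(T) + 60 = -32 + 60 = 28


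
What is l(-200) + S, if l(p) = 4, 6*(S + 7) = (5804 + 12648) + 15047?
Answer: 33481/6 ≈ 5580.2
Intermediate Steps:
S = 33457/6 (S = -7 + ((5804 + 12648) + 15047)/6 = -7 + (18452 + 15047)/6 = -7 + (1/6)*33499 = -7 + 33499/6 = 33457/6 ≈ 5576.2)
l(-200) + S = 4 + 33457/6 = 33481/6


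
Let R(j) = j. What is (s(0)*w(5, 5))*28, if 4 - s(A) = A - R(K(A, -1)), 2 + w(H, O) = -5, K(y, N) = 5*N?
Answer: 196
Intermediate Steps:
w(H, O) = -7 (w(H, O) = -2 - 5 = -7)
s(A) = -1 - A (s(A) = 4 - (A - 5*(-1)) = 4 - (A - 1*(-5)) = 4 - (A + 5) = 4 - (5 + A) = 4 + (-5 - A) = -1 - A)
(s(0)*w(5, 5))*28 = ((-1 - 1*0)*(-7))*28 = ((-1 + 0)*(-7))*28 = -1*(-7)*28 = 7*28 = 196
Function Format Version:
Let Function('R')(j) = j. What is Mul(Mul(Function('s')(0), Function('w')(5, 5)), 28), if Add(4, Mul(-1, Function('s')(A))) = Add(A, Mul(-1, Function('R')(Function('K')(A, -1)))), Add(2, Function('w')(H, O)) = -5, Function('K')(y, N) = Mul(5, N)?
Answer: 196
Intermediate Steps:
Function('w')(H, O) = -7 (Function('w')(H, O) = Add(-2, -5) = -7)
Function('s')(A) = Add(-1, Mul(-1, A)) (Function('s')(A) = Add(4, Mul(-1, Add(A, Mul(-1, Mul(5, -1))))) = Add(4, Mul(-1, Add(A, Mul(-1, -5)))) = Add(4, Mul(-1, Add(A, 5))) = Add(4, Mul(-1, Add(5, A))) = Add(4, Add(-5, Mul(-1, A))) = Add(-1, Mul(-1, A)))
Mul(Mul(Function('s')(0), Function('w')(5, 5)), 28) = Mul(Mul(Add(-1, Mul(-1, 0)), -7), 28) = Mul(Mul(Add(-1, 0), -7), 28) = Mul(Mul(-1, -7), 28) = Mul(7, 28) = 196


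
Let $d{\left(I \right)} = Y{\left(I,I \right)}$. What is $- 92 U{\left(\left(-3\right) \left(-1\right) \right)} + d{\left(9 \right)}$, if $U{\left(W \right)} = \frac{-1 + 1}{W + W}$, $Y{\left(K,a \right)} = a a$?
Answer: $81$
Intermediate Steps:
$Y{\left(K,a \right)} = a^{2}$
$d{\left(I \right)} = I^{2}$
$U{\left(W \right)} = 0$ ($U{\left(W \right)} = \frac{0}{2 W} = 0 \frac{1}{2 W} = 0$)
$- 92 U{\left(\left(-3\right) \left(-1\right) \right)} + d{\left(9 \right)} = \left(-92\right) 0 + 9^{2} = 0 + 81 = 81$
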